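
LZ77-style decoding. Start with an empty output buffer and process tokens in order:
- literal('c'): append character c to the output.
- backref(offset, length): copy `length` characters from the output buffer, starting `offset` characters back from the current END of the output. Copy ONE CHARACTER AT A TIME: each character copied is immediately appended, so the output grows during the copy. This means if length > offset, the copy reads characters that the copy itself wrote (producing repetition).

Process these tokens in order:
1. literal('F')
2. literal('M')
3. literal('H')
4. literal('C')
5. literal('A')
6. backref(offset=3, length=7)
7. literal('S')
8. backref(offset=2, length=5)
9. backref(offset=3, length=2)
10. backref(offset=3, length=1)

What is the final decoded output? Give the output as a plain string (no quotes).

Token 1: literal('F'). Output: "F"
Token 2: literal('M'). Output: "FM"
Token 3: literal('H'). Output: "FMH"
Token 4: literal('C'). Output: "FMHC"
Token 5: literal('A'). Output: "FMHCA"
Token 6: backref(off=3, len=7) (overlapping!). Copied 'HCAHCAH' from pos 2. Output: "FMHCAHCAHCAH"
Token 7: literal('S'). Output: "FMHCAHCAHCAHS"
Token 8: backref(off=2, len=5) (overlapping!). Copied 'HSHSH' from pos 11. Output: "FMHCAHCAHCAHSHSHSH"
Token 9: backref(off=3, len=2). Copied 'HS' from pos 15. Output: "FMHCAHCAHCAHSHSHSHHS"
Token 10: backref(off=3, len=1). Copied 'H' from pos 17. Output: "FMHCAHCAHCAHSHSHSHHSH"

Answer: FMHCAHCAHCAHSHSHSHHSH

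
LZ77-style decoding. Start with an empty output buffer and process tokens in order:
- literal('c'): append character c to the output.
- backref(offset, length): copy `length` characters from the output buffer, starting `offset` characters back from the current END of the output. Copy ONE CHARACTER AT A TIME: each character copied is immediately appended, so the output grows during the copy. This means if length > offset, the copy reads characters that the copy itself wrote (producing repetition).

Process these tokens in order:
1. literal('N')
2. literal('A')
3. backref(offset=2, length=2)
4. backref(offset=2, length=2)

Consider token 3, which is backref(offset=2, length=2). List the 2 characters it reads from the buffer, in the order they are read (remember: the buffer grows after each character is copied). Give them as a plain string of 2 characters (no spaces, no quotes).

Token 1: literal('N'). Output: "N"
Token 2: literal('A'). Output: "NA"
Token 3: backref(off=2, len=2). Buffer before: "NA" (len 2)
  byte 1: read out[0]='N', append. Buffer now: "NAN"
  byte 2: read out[1]='A', append. Buffer now: "NANA"

Answer: NA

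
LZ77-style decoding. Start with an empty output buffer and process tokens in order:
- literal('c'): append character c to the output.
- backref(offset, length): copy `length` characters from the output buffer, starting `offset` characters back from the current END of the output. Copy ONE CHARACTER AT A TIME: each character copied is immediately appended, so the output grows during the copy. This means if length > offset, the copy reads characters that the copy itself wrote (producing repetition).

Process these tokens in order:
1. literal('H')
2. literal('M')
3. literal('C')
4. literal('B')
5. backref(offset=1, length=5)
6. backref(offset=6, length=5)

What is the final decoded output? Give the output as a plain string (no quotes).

Answer: HMCBBBBBBBBBBB

Derivation:
Token 1: literal('H'). Output: "H"
Token 2: literal('M'). Output: "HM"
Token 3: literal('C'). Output: "HMC"
Token 4: literal('B'). Output: "HMCB"
Token 5: backref(off=1, len=5) (overlapping!). Copied 'BBBBB' from pos 3. Output: "HMCBBBBBB"
Token 6: backref(off=6, len=5). Copied 'BBBBB' from pos 3. Output: "HMCBBBBBBBBBBB"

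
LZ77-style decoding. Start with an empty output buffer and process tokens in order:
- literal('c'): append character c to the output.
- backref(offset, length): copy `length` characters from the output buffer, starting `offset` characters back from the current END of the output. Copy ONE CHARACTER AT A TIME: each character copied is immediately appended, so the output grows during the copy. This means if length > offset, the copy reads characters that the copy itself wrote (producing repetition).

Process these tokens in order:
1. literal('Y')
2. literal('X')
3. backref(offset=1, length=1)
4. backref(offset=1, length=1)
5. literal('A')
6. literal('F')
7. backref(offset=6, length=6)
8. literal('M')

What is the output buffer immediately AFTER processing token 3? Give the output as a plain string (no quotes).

Answer: YXX

Derivation:
Token 1: literal('Y'). Output: "Y"
Token 2: literal('X'). Output: "YX"
Token 3: backref(off=1, len=1). Copied 'X' from pos 1. Output: "YXX"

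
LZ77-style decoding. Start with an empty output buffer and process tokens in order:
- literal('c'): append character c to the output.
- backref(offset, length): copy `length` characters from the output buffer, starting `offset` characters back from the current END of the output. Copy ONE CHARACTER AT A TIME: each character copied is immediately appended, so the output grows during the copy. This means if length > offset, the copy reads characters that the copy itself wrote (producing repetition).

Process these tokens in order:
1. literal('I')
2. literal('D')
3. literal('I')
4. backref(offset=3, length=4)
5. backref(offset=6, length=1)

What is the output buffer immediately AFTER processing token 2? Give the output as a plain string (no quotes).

Answer: ID

Derivation:
Token 1: literal('I'). Output: "I"
Token 2: literal('D'). Output: "ID"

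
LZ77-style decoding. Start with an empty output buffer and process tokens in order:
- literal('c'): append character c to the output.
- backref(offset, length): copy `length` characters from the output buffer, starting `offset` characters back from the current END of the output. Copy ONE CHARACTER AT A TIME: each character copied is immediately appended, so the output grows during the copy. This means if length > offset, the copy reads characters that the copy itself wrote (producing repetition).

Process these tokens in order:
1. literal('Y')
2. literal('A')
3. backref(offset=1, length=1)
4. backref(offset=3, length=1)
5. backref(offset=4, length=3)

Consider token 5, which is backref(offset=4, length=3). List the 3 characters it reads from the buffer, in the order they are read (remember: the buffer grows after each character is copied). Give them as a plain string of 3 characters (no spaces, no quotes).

Answer: YAA

Derivation:
Token 1: literal('Y'). Output: "Y"
Token 2: literal('A'). Output: "YA"
Token 3: backref(off=1, len=1). Copied 'A' from pos 1. Output: "YAA"
Token 4: backref(off=3, len=1). Copied 'Y' from pos 0. Output: "YAAY"
Token 5: backref(off=4, len=3). Buffer before: "YAAY" (len 4)
  byte 1: read out[0]='Y', append. Buffer now: "YAAYY"
  byte 2: read out[1]='A', append. Buffer now: "YAAYYA"
  byte 3: read out[2]='A', append. Buffer now: "YAAYYAA"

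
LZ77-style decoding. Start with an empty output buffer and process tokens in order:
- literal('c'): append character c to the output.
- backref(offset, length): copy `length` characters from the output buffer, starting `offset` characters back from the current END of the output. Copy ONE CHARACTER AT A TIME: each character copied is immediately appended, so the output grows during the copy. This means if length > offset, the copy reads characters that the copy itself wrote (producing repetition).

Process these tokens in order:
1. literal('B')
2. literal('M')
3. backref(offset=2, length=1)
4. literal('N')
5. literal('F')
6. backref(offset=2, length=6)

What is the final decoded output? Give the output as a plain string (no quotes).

Token 1: literal('B'). Output: "B"
Token 2: literal('M'). Output: "BM"
Token 3: backref(off=2, len=1). Copied 'B' from pos 0. Output: "BMB"
Token 4: literal('N'). Output: "BMBN"
Token 5: literal('F'). Output: "BMBNF"
Token 6: backref(off=2, len=6) (overlapping!). Copied 'NFNFNF' from pos 3. Output: "BMBNFNFNFNF"

Answer: BMBNFNFNFNF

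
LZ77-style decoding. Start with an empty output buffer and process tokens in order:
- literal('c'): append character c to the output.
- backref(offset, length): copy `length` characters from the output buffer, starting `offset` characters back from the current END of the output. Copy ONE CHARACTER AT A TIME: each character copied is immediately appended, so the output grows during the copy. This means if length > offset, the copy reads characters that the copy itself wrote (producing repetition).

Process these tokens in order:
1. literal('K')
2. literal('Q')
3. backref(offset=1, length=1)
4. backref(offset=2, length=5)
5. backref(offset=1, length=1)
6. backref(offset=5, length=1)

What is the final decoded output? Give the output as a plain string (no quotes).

Answer: KQQQQQQQQQ

Derivation:
Token 1: literal('K'). Output: "K"
Token 2: literal('Q'). Output: "KQ"
Token 3: backref(off=1, len=1). Copied 'Q' from pos 1. Output: "KQQ"
Token 4: backref(off=2, len=5) (overlapping!). Copied 'QQQQQ' from pos 1. Output: "KQQQQQQQ"
Token 5: backref(off=1, len=1). Copied 'Q' from pos 7. Output: "KQQQQQQQQ"
Token 6: backref(off=5, len=1). Copied 'Q' from pos 4. Output: "KQQQQQQQQQ"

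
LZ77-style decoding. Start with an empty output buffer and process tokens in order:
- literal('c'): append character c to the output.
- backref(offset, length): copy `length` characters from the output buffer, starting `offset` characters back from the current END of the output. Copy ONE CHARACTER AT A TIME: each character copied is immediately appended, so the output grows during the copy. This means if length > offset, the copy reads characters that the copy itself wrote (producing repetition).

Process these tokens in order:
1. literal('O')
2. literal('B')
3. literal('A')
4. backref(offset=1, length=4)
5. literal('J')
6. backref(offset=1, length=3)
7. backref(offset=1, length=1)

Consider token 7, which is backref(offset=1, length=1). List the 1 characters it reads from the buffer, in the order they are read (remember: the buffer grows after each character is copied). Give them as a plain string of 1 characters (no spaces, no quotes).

Token 1: literal('O'). Output: "O"
Token 2: literal('B'). Output: "OB"
Token 3: literal('A'). Output: "OBA"
Token 4: backref(off=1, len=4) (overlapping!). Copied 'AAAA' from pos 2. Output: "OBAAAAA"
Token 5: literal('J'). Output: "OBAAAAAJ"
Token 6: backref(off=1, len=3) (overlapping!). Copied 'JJJ' from pos 7. Output: "OBAAAAAJJJJ"
Token 7: backref(off=1, len=1). Buffer before: "OBAAAAAJJJJ" (len 11)
  byte 1: read out[10]='J', append. Buffer now: "OBAAAAAJJJJJ"

Answer: J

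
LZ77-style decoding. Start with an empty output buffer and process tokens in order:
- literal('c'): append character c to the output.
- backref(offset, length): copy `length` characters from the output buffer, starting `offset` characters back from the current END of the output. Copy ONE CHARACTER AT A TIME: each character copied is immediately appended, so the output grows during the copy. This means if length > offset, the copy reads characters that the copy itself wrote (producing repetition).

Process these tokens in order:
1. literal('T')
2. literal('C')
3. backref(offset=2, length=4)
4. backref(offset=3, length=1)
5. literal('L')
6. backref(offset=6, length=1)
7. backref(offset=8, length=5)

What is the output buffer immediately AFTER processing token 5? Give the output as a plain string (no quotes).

Answer: TCTCTCCL

Derivation:
Token 1: literal('T'). Output: "T"
Token 2: literal('C'). Output: "TC"
Token 3: backref(off=2, len=4) (overlapping!). Copied 'TCTC' from pos 0. Output: "TCTCTC"
Token 4: backref(off=3, len=1). Copied 'C' from pos 3. Output: "TCTCTCC"
Token 5: literal('L'). Output: "TCTCTCCL"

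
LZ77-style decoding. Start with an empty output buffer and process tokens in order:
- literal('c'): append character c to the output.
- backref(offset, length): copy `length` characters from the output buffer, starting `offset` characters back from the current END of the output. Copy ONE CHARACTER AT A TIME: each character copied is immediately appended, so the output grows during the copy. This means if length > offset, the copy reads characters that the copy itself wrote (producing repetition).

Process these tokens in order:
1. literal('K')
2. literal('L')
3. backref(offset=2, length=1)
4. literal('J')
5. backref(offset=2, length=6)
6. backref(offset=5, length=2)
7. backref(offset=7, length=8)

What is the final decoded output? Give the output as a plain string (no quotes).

Answer: KLKJKJKJKJJKJKJKJJKJ

Derivation:
Token 1: literal('K'). Output: "K"
Token 2: literal('L'). Output: "KL"
Token 3: backref(off=2, len=1). Copied 'K' from pos 0. Output: "KLK"
Token 4: literal('J'). Output: "KLKJ"
Token 5: backref(off=2, len=6) (overlapping!). Copied 'KJKJKJ' from pos 2. Output: "KLKJKJKJKJ"
Token 6: backref(off=5, len=2). Copied 'JK' from pos 5. Output: "KLKJKJKJKJJK"
Token 7: backref(off=7, len=8) (overlapping!). Copied 'JKJKJJKJ' from pos 5. Output: "KLKJKJKJKJJKJKJKJJKJ"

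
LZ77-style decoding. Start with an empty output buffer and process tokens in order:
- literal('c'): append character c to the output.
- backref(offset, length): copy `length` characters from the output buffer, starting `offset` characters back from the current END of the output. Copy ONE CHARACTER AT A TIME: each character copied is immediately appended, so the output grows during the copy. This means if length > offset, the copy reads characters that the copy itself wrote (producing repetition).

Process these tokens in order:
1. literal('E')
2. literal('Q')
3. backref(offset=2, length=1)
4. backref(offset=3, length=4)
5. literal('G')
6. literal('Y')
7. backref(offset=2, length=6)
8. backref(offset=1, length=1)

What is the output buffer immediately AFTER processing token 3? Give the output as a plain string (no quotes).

Answer: EQE

Derivation:
Token 1: literal('E'). Output: "E"
Token 2: literal('Q'). Output: "EQ"
Token 3: backref(off=2, len=1). Copied 'E' from pos 0. Output: "EQE"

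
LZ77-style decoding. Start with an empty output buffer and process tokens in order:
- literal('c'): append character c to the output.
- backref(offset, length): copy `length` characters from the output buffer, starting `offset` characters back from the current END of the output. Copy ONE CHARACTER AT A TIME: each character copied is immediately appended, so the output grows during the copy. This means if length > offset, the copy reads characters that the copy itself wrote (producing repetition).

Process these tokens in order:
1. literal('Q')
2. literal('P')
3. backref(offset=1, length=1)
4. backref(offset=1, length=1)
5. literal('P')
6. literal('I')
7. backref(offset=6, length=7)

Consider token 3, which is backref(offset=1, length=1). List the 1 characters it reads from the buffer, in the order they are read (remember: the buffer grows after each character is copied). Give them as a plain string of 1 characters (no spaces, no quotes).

Answer: P

Derivation:
Token 1: literal('Q'). Output: "Q"
Token 2: literal('P'). Output: "QP"
Token 3: backref(off=1, len=1). Buffer before: "QP" (len 2)
  byte 1: read out[1]='P', append. Buffer now: "QPP"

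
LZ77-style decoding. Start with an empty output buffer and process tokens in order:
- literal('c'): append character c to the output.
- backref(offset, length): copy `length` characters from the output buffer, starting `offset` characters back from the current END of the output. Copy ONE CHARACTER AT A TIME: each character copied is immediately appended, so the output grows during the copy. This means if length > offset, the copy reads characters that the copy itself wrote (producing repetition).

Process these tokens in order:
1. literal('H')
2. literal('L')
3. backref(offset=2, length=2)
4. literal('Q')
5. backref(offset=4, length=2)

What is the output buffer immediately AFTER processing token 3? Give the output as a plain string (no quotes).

Answer: HLHL

Derivation:
Token 1: literal('H'). Output: "H"
Token 2: literal('L'). Output: "HL"
Token 3: backref(off=2, len=2). Copied 'HL' from pos 0. Output: "HLHL"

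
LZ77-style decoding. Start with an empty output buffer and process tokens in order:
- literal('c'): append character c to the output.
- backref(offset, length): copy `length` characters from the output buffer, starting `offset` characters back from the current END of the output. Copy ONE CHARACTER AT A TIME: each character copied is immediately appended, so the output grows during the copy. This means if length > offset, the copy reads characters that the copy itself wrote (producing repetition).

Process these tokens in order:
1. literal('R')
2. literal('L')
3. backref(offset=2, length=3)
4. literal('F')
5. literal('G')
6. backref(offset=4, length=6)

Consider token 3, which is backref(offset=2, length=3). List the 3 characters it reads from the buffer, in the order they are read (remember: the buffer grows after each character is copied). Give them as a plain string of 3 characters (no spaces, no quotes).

Token 1: literal('R'). Output: "R"
Token 2: literal('L'). Output: "RL"
Token 3: backref(off=2, len=3). Buffer before: "RL" (len 2)
  byte 1: read out[0]='R', append. Buffer now: "RLR"
  byte 2: read out[1]='L', append. Buffer now: "RLRL"
  byte 3: read out[2]='R', append. Buffer now: "RLRLR"

Answer: RLR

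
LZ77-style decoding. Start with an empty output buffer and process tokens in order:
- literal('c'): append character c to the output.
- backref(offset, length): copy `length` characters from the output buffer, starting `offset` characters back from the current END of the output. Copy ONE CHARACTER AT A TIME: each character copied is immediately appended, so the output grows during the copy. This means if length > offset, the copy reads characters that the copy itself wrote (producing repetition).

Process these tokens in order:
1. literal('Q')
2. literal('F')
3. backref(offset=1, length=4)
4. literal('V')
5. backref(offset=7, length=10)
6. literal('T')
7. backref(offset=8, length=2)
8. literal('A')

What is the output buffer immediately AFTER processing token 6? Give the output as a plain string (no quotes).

Token 1: literal('Q'). Output: "Q"
Token 2: literal('F'). Output: "QF"
Token 3: backref(off=1, len=4) (overlapping!). Copied 'FFFF' from pos 1. Output: "QFFFFF"
Token 4: literal('V'). Output: "QFFFFFV"
Token 5: backref(off=7, len=10) (overlapping!). Copied 'QFFFFFVQFF' from pos 0. Output: "QFFFFFVQFFFFFVQFF"
Token 6: literal('T'). Output: "QFFFFFVQFFFFFVQFFT"

Answer: QFFFFFVQFFFFFVQFFT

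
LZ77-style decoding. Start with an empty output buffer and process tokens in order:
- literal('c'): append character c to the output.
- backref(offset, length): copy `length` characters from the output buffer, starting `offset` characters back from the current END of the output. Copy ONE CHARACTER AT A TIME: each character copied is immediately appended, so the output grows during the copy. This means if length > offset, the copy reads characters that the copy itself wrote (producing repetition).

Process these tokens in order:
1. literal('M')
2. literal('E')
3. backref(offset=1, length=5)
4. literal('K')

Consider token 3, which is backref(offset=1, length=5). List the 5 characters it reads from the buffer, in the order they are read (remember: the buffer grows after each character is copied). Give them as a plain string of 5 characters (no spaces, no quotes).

Token 1: literal('M'). Output: "M"
Token 2: literal('E'). Output: "ME"
Token 3: backref(off=1, len=5). Buffer before: "ME" (len 2)
  byte 1: read out[1]='E', append. Buffer now: "MEE"
  byte 2: read out[2]='E', append. Buffer now: "MEEE"
  byte 3: read out[3]='E', append. Buffer now: "MEEEE"
  byte 4: read out[4]='E', append. Buffer now: "MEEEEE"
  byte 5: read out[5]='E', append. Buffer now: "MEEEEEE"

Answer: EEEEE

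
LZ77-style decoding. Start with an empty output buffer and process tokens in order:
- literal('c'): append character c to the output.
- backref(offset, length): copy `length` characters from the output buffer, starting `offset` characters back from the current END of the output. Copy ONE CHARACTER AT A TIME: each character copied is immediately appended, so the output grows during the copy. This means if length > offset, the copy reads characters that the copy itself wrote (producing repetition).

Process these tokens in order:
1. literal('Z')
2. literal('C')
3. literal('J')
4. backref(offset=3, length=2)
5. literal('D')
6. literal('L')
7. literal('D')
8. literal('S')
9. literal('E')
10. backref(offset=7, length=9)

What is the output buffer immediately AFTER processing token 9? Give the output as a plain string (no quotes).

Answer: ZCJZCDLDSE

Derivation:
Token 1: literal('Z'). Output: "Z"
Token 2: literal('C'). Output: "ZC"
Token 3: literal('J'). Output: "ZCJ"
Token 4: backref(off=3, len=2). Copied 'ZC' from pos 0. Output: "ZCJZC"
Token 5: literal('D'). Output: "ZCJZCD"
Token 6: literal('L'). Output: "ZCJZCDL"
Token 7: literal('D'). Output: "ZCJZCDLD"
Token 8: literal('S'). Output: "ZCJZCDLDS"
Token 9: literal('E'). Output: "ZCJZCDLDSE"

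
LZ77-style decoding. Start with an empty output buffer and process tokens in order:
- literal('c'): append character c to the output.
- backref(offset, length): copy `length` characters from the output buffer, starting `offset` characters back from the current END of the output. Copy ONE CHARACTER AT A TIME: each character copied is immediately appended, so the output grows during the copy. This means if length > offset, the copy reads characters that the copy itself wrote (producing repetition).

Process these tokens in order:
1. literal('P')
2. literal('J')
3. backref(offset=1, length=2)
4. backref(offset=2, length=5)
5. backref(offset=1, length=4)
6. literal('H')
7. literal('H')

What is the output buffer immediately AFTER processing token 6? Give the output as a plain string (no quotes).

Token 1: literal('P'). Output: "P"
Token 2: literal('J'). Output: "PJ"
Token 3: backref(off=1, len=2) (overlapping!). Copied 'JJ' from pos 1. Output: "PJJJ"
Token 4: backref(off=2, len=5) (overlapping!). Copied 'JJJJJ' from pos 2. Output: "PJJJJJJJJ"
Token 5: backref(off=1, len=4) (overlapping!). Copied 'JJJJ' from pos 8. Output: "PJJJJJJJJJJJJ"
Token 6: literal('H'). Output: "PJJJJJJJJJJJJH"

Answer: PJJJJJJJJJJJJH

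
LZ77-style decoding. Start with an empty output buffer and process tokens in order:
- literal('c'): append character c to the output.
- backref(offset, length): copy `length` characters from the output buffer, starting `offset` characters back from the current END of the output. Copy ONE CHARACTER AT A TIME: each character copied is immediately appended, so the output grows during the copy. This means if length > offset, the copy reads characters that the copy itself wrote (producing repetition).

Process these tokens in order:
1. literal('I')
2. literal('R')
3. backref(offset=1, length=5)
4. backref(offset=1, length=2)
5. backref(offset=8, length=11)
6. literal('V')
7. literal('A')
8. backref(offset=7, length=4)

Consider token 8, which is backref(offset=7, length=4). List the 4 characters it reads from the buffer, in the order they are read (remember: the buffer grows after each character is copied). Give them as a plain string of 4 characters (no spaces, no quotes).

Token 1: literal('I'). Output: "I"
Token 2: literal('R'). Output: "IR"
Token 3: backref(off=1, len=5) (overlapping!). Copied 'RRRRR' from pos 1. Output: "IRRRRRR"
Token 4: backref(off=1, len=2) (overlapping!). Copied 'RR' from pos 6. Output: "IRRRRRRRR"
Token 5: backref(off=8, len=11) (overlapping!). Copied 'RRRRRRRRRRR' from pos 1. Output: "IRRRRRRRRRRRRRRRRRRR"
Token 6: literal('V'). Output: "IRRRRRRRRRRRRRRRRRRRV"
Token 7: literal('A'). Output: "IRRRRRRRRRRRRRRRRRRRVA"
Token 8: backref(off=7, len=4). Buffer before: "IRRRRRRRRRRRRRRRRRRRVA" (len 22)
  byte 1: read out[15]='R', append. Buffer now: "IRRRRRRRRRRRRRRRRRRRVAR"
  byte 2: read out[16]='R', append. Buffer now: "IRRRRRRRRRRRRRRRRRRRVARR"
  byte 3: read out[17]='R', append. Buffer now: "IRRRRRRRRRRRRRRRRRRRVARRR"
  byte 4: read out[18]='R', append. Buffer now: "IRRRRRRRRRRRRRRRRRRRVARRRR"

Answer: RRRR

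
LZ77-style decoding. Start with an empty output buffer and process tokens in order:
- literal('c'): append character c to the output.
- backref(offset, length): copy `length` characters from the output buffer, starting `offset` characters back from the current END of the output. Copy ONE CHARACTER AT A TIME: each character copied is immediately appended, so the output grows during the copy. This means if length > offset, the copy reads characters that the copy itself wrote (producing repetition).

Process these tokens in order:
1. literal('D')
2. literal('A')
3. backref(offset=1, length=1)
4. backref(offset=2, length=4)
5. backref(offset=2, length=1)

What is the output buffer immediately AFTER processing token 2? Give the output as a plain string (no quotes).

Token 1: literal('D'). Output: "D"
Token 2: literal('A'). Output: "DA"

Answer: DA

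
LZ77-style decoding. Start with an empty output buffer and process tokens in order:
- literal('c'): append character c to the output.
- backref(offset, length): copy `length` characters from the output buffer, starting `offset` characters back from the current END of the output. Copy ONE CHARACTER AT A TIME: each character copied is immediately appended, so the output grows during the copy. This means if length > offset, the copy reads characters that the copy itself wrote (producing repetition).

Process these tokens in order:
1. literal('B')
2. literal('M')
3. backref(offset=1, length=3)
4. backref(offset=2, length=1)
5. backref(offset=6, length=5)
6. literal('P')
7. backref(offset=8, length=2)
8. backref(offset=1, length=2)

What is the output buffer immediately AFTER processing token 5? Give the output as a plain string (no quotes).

Token 1: literal('B'). Output: "B"
Token 2: literal('M'). Output: "BM"
Token 3: backref(off=1, len=3) (overlapping!). Copied 'MMM' from pos 1. Output: "BMMMM"
Token 4: backref(off=2, len=1). Copied 'M' from pos 3. Output: "BMMMMM"
Token 5: backref(off=6, len=5). Copied 'BMMMM' from pos 0. Output: "BMMMMMBMMMM"

Answer: BMMMMMBMMMM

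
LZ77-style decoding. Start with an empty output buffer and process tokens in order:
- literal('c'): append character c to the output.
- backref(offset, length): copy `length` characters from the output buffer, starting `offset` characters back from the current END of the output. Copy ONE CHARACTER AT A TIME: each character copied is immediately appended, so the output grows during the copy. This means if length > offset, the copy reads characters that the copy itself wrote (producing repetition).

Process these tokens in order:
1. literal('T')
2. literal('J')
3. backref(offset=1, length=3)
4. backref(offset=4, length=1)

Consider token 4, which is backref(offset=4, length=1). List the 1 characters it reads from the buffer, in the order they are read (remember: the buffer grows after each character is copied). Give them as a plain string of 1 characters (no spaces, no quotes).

Answer: J

Derivation:
Token 1: literal('T'). Output: "T"
Token 2: literal('J'). Output: "TJ"
Token 3: backref(off=1, len=3) (overlapping!). Copied 'JJJ' from pos 1. Output: "TJJJJ"
Token 4: backref(off=4, len=1). Buffer before: "TJJJJ" (len 5)
  byte 1: read out[1]='J', append. Buffer now: "TJJJJJ"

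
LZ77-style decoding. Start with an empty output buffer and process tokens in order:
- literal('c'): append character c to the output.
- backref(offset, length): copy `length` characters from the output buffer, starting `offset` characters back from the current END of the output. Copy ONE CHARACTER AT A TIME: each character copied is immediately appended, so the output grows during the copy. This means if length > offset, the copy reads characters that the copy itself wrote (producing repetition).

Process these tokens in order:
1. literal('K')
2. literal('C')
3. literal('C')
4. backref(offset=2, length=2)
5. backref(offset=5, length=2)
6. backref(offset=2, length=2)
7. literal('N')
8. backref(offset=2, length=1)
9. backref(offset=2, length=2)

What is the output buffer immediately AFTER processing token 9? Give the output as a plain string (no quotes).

Answer: KCCCCKCKCNCNC

Derivation:
Token 1: literal('K'). Output: "K"
Token 2: literal('C'). Output: "KC"
Token 3: literal('C'). Output: "KCC"
Token 4: backref(off=2, len=2). Copied 'CC' from pos 1. Output: "KCCCC"
Token 5: backref(off=5, len=2). Copied 'KC' from pos 0. Output: "KCCCCKC"
Token 6: backref(off=2, len=2). Copied 'KC' from pos 5. Output: "KCCCCKCKC"
Token 7: literal('N'). Output: "KCCCCKCKCN"
Token 8: backref(off=2, len=1). Copied 'C' from pos 8. Output: "KCCCCKCKCNC"
Token 9: backref(off=2, len=2). Copied 'NC' from pos 9. Output: "KCCCCKCKCNCNC"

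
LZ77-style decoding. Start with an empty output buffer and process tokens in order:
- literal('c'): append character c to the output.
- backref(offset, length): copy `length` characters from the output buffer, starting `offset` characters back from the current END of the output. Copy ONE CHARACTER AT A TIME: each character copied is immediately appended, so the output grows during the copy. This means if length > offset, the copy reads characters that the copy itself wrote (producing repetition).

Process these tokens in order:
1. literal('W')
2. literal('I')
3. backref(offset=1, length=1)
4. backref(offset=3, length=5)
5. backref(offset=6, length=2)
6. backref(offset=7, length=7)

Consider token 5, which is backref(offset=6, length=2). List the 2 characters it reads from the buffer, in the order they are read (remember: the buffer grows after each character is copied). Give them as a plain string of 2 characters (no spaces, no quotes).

Token 1: literal('W'). Output: "W"
Token 2: literal('I'). Output: "WI"
Token 3: backref(off=1, len=1). Copied 'I' from pos 1. Output: "WII"
Token 4: backref(off=3, len=5) (overlapping!). Copied 'WIIWI' from pos 0. Output: "WIIWIIWI"
Token 5: backref(off=6, len=2). Buffer before: "WIIWIIWI" (len 8)
  byte 1: read out[2]='I', append. Buffer now: "WIIWIIWII"
  byte 2: read out[3]='W', append. Buffer now: "WIIWIIWIIW"

Answer: IW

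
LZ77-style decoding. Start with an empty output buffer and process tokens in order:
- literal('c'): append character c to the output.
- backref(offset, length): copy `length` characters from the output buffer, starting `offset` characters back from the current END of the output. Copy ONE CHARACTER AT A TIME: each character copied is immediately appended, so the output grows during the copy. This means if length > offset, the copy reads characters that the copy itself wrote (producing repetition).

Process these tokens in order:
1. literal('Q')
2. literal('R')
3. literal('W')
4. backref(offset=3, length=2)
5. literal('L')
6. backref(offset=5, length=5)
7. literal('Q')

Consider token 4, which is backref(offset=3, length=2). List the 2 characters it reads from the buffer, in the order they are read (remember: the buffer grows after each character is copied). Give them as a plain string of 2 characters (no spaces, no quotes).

Token 1: literal('Q'). Output: "Q"
Token 2: literal('R'). Output: "QR"
Token 3: literal('W'). Output: "QRW"
Token 4: backref(off=3, len=2). Buffer before: "QRW" (len 3)
  byte 1: read out[0]='Q', append. Buffer now: "QRWQ"
  byte 2: read out[1]='R', append. Buffer now: "QRWQR"

Answer: QR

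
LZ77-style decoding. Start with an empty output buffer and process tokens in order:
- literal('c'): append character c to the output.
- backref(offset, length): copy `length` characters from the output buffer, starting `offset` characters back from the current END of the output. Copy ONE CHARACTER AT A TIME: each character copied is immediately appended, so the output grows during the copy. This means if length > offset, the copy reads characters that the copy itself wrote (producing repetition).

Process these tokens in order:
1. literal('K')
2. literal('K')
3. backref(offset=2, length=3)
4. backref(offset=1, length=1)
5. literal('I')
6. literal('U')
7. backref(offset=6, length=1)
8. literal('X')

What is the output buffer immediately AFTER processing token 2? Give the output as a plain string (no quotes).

Answer: KK

Derivation:
Token 1: literal('K'). Output: "K"
Token 2: literal('K'). Output: "KK"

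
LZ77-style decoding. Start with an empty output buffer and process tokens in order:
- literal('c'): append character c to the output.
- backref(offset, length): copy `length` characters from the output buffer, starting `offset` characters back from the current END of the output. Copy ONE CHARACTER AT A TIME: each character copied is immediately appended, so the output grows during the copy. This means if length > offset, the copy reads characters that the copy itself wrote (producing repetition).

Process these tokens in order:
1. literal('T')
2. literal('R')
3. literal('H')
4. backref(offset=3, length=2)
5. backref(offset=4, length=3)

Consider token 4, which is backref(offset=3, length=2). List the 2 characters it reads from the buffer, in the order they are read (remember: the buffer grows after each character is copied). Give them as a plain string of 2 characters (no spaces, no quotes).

Token 1: literal('T'). Output: "T"
Token 2: literal('R'). Output: "TR"
Token 3: literal('H'). Output: "TRH"
Token 4: backref(off=3, len=2). Buffer before: "TRH" (len 3)
  byte 1: read out[0]='T', append. Buffer now: "TRHT"
  byte 2: read out[1]='R', append. Buffer now: "TRHTR"

Answer: TR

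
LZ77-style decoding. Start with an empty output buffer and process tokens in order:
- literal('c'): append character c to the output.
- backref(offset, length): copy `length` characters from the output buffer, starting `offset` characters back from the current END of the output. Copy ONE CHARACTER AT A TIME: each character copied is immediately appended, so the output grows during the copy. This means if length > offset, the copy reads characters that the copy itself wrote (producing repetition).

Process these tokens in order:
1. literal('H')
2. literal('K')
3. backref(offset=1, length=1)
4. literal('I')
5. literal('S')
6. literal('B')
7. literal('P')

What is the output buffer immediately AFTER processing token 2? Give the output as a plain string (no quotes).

Token 1: literal('H'). Output: "H"
Token 2: literal('K'). Output: "HK"

Answer: HK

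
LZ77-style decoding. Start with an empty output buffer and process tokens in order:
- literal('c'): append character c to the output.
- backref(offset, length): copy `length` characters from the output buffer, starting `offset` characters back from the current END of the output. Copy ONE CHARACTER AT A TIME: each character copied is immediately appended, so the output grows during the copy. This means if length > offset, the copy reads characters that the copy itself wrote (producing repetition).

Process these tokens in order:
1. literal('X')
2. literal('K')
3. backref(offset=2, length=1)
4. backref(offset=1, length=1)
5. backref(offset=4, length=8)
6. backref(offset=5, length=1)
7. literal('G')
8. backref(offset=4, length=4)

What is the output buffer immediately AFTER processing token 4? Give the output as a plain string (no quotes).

Token 1: literal('X'). Output: "X"
Token 2: literal('K'). Output: "XK"
Token 3: backref(off=2, len=1). Copied 'X' from pos 0. Output: "XKX"
Token 4: backref(off=1, len=1). Copied 'X' from pos 2. Output: "XKXX"

Answer: XKXX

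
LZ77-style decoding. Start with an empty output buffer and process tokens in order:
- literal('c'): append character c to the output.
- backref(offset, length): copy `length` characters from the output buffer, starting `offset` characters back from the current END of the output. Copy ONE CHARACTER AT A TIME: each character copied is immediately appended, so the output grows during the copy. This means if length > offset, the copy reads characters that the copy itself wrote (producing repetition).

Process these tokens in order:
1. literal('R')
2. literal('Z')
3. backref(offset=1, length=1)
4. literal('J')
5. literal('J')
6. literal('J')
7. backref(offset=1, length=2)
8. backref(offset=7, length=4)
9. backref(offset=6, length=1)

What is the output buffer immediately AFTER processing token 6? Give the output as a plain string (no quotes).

Answer: RZZJJJ

Derivation:
Token 1: literal('R'). Output: "R"
Token 2: literal('Z'). Output: "RZ"
Token 3: backref(off=1, len=1). Copied 'Z' from pos 1. Output: "RZZ"
Token 4: literal('J'). Output: "RZZJ"
Token 5: literal('J'). Output: "RZZJJ"
Token 6: literal('J'). Output: "RZZJJJ"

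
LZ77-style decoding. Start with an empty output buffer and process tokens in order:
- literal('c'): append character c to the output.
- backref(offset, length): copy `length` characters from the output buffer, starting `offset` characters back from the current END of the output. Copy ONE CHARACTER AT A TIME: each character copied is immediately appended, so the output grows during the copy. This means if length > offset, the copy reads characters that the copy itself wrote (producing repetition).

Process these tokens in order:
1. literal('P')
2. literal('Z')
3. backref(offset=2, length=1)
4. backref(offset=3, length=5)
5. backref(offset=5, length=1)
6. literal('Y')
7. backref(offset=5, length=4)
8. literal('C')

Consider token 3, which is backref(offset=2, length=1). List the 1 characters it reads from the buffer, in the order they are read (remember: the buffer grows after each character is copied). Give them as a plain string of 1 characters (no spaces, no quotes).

Answer: P

Derivation:
Token 1: literal('P'). Output: "P"
Token 2: literal('Z'). Output: "PZ"
Token 3: backref(off=2, len=1). Buffer before: "PZ" (len 2)
  byte 1: read out[0]='P', append. Buffer now: "PZP"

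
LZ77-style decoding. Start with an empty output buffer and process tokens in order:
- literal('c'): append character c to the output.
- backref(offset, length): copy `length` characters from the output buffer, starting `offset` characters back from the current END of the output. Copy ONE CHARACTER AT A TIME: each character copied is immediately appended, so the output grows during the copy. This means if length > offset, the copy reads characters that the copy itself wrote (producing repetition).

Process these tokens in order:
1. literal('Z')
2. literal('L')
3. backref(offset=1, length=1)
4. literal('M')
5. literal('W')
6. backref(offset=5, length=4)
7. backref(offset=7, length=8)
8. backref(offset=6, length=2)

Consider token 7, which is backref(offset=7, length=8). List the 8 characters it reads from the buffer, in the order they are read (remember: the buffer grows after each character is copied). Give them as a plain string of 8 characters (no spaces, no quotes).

Token 1: literal('Z'). Output: "Z"
Token 2: literal('L'). Output: "ZL"
Token 3: backref(off=1, len=1). Copied 'L' from pos 1. Output: "ZLL"
Token 4: literal('M'). Output: "ZLLM"
Token 5: literal('W'). Output: "ZLLMW"
Token 6: backref(off=5, len=4). Copied 'ZLLM' from pos 0. Output: "ZLLMWZLLM"
Token 7: backref(off=7, len=8). Buffer before: "ZLLMWZLLM" (len 9)
  byte 1: read out[2]='L', append. Buffer now: "ZLLMWZLLML"
  byte 2: read out[3]='M', append. Buffer now: "ZLLMWZLLMLM"
  byte 3: read out[4]='W', append. Buffer now: "ZLLMWZLLMLMW"
  byte 4: read out[5]='Z', append. Buffer now: "ZLLMWZLLMLMWZ"
  byte 5: read out[6]='L', append. Buffer now: "ZLLMWZLLMLMWZL"
  byte 6: read out[7]='L', append. Buffer now: "ZLLMWZLLMLMWZLL"
  byte 7: read out[8]='M', append. Buffer now: "ZLLMWZLLMLMWZLLM"
  byte 8: read out[9]='L', append. Buffer now: "ZLLMWZLLMLMWZLLML"

Answer: LMWZLLML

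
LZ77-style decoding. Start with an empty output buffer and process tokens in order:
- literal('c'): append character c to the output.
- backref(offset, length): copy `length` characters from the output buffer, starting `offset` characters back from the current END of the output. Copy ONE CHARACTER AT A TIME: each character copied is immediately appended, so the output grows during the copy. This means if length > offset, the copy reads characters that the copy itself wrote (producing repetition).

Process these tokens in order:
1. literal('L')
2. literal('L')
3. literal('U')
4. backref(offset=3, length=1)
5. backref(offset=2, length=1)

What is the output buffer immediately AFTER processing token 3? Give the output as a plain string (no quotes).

Answer: LLU

Derivation:
Token 1: literal('L'). Output: "L"
Token 2: literal('L'). Output: "LL"
Token 3: literal('U'). Output: "LLU"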